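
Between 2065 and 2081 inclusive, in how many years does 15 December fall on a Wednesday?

2

Day of week of December 15 in each year:
2065: Tue, 2066: Wed ✓, 2067: Thu, 2068: Sat, 2069: Sun, 2070: Mon, 2071: Tue, 2072: Thu, 2073: Fri, 2074: Sat, 2075: Sun, 2076: Tue, 2077: Wed ✓, 2078: Thu, 2079: Fri, 2080: Sun, 2081: Mon
Wednesdays: 2066, 2077.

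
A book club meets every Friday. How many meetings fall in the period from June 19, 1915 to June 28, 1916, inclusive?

June 19, 1915 is a Saturday.
From June 19, 1915 to June 28, 1916 is 376 days inclusive.
376 = 7 × 53 + 5, so there are 53 full weeks plus 5 extra days.
Each full week contributes one Friday: 53 so far.
The 5 extra days are Saturday, Sunday, Monday, Tuesday, Wednesday — none qualify.
Total: 53 + 0 = 53.

53 Fridays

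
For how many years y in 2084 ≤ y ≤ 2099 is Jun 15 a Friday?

3

Day of week of June 15 in each year:
2084: Thu, 2085: Fri ✓, 2086: Sat, 2087: Sun, 2088: Tue, 2089: Wed, 2090: Thu, 2091: Fri ✓, 2092: Sun, 2093: Mon, 2094: Tue, 2095: Wed, 2096: Fri ✓, 2097: Sat, 2098: Sun, 2099: Mon
Fridays: 2085, 2091, 2096.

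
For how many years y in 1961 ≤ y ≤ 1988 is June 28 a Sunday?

Day of week of June 28 in each year:
1961: Wed, 1962: Thu, 1963: Fri, 1964: Sun ✓, 1965: Mon, 1966: Tue, 1967: Wed, 1968: Fri, 1969: Sat, 1970: Sun ✓, 1971: Mon, 1972: Wed, 1973: Thu, 1974: Fri, 1975: Sat, 1976: Mon, 1977: Tue, 1978: Wed, 1979: Thu, 1980: Sat, 1981: Sun ✓, 1982: Mon, 1983: Tue, 1984: Thu, 1985: Fri, 1986: Sat, 1987: Sun ✓, 1988: Tue
Sundays: 1964, 1970, 1981, 1987.

4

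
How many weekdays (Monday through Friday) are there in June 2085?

2085-06-01 is a Friday.
The range spans 30 days (inclusive of both endpoints).
30 = 7 × 4 + 2, so there are 4 full weeks plus 2 extra days.
Each full week contributes 5 weekdays (Mon–Fri): 4 × 5 = 20.
The 2 extra days are Friday, Saturday — 1 of them qualifies.
Total: 20 + 1 = 21.

21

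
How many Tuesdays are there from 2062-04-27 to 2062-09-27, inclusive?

22 Tuesdays

2062-04-27 is a Thursday.
That's 154 days from start to end, counting both.
154 = 7 × 22, so the span is exactly 22 full weeks.
Each full week contributes one Tuesday: 22 so far.
Total: 22.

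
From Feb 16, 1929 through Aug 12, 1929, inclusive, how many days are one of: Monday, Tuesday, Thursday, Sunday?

102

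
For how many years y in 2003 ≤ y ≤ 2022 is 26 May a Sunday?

Day of week of May 26 in each year:
2003: Mon, 2004: Wed, 2005: Thu, 2006: Fri, 2007: Sat, 2008: Mon, 2009: Tue, 2010: Wed, 2011: Thu, 2012: Sat, 2013: Sun ✓, 2014: Mon, 2015: Tue, 2016: Thu, 2017: Fri, 2018: Sat, 2019: Sun ✓, 2020: Tue, 2021: Wed, 2022: Thu
Sundays: 2013, 2019.

2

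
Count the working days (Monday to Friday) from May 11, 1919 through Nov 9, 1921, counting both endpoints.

653

May 11, 1919 is a Sunday.
From May 11, 1919 to Nov 9, 1921 is 914 days inclusive.
914 = 7 × 130 + 4, so there are 130 full weeks plus 4 extra days.
Each full week contributes 5 weekdays (Mon–Fri): 130 × 5 = 650.
The 4 extra days are Sunday, Monday, Tuesday, Wednesday — 3 of them qualify.
Total: 650 + 3 = 653.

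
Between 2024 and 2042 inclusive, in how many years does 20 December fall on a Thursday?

Day of week of December 20 in each year:
2024: Fri, 2025: Sat, 2026: Sun, 2027: Mon, 2028: Wed, 2029: Thu ✓, 2030: Fri, 2031: Sat, 2032: Mon, 2033: Tue, 2034: Wed, 2035: Thu ✓, 2036: Sat, 2037: Sun, 2038: Mon, 2039: Tue, 2040: Thu ✓, 2041: Fri, 2042: Sat
Thursdays: 2029, 2035, 2040.

3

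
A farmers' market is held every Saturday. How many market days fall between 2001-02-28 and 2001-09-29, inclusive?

31

2001-02-28 is a Wednesday.
That's 214 days from start to end, counting both.
214 = 7 × 30 + 4, so there are 30 full weeks plus 4 extra days.
Each full week contributes one Saturday: 30 so far.
The 4 extra days are Wed, Thu, Fri, Sat — 1 of them qualifies.
Total: 30 + 1 = 31.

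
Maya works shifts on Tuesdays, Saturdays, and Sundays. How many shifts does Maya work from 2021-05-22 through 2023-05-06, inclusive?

307

2021-05-22 is a Saturday.
The range spans 715 days (inclusive of both endpoints).
715 = 7 × 102 + 1, so there are 102 full weeks plus 1 extra day.
Each full week contributes 3 days from the set (Tue, Sat, Sun): 102 × 3 = 306.
The 1 extra day is Sat — 1 of them qualifies.
Total: 306 + 1 = 307.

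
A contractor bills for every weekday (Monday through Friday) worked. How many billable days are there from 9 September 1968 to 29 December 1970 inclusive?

602

9 September 1968 is a Monday.
From 9 September 1968 to 29 December 1970 is 842 days inclusive.
842 = 7 × 120 + 2, so there are 120 full weeks plus 2 extra days.
Each full week contributes 5 weekdays (Mon–Fri): 120 × 5 = 600.
The 2 extra days are Monday, Tuesday — 2 of them qualify.
Total: 600 + 2 = 602.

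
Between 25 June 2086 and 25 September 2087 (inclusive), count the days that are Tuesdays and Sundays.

131

25 June 2086 is a Tuesday.
From 25 June 2086 to 25 September 2087 is 458 days inclusive.
458 = 7 × 65 + 3, so there are 65 full weeks plus 3 extra days.
Each full week contributes 2 days from the set (Tue, Sun): 65 × 2 = 130.
The 3 extra days are Tue, Wed, Thu — 1 of them qualifies.
Total: 130 + 1 = 131.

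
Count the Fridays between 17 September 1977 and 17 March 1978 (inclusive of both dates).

26 Fridays

17 September 1977 is a Saturday.
From 17 September 1977 to 17 March 1978 is 182 days inclusive.
182 = 7 × 26, so the span is exactly 26 full weeks.
Each full week contributes one Friday: 26 so far.
Total: 26.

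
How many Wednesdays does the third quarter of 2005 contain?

2005-07-01 is a Friday.
That's 92 days from start to end, counting both.
92 = 7 × 13 + 1, so there are 13 full weeks plus 1 extra day.
Each full week contributes one Wednesday: 13 so far.
The 1 extra day is Friday — none qualify.
Total: 13 + 0 = 13.

13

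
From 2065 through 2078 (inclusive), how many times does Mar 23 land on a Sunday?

1

Day of week of March 23 in each year:
2065: Mon, 2066: Tue, 2067: Wed, 2068: Fri, 2069: Sat, 2070: Sun ✓, 2071: Mon, 2072: Wed, 2073: Thu, 2074: Fri, 2075: Sat, 2076: Mon, 2077: Tue, 2078: Wed
Sundays: 2070.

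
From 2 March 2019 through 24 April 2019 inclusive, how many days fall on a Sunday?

2 March 2019 is a Saturday.
That's 54 days from start to end, counting both.
54 = 7 × 7 + 5, so there are 7 full weeks plus 5 extra days.
Each full week contributes one Sunday: 7 so far.
The 5 extra days are Saturday, Sunday, Monday, Tuesday, Wednesday — 1 of them qualifies.
Total: 7 + 1 = 8.

8 Sundays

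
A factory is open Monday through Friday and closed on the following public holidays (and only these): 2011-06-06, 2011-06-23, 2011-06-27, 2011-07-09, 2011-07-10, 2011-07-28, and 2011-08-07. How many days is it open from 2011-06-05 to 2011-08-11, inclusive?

2011-06-05 is a Sunday.
From 2011-06-05 to 2011-08-11 is 68 days inclusive.
68 = 7 × 9 + 5, so there are 9 full weeks plus 5 extra days.
Each full week contributes 5 weekdays (Mon–Fri): 9 × 5 = 45.
The 5 extra days are Sunday, Monday, Tuesday, Wednesday, Thursday — 4 of them qualify.
Total: 45 + 4 = 49.
Holidays: 2011-06-06 (Mon); 2011-06-23 (Thu); 2011-06-27 (Mon); 2011-07-09 (Sat); 2011-07-10 (Sun); 2011-07-28 (Thu); 2011-08-07 (Sun).
4 of the 7 holidays fall on weekdays; the rest are weekends and were already excluded.
Business days: 49 − 4 = 45.

45 business days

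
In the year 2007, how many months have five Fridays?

4

A month has five Fridays exactly when Friday falls within its first (length − 28) days.
Jan: 31 days, starts Mon → 5 of Mon, Tue, Wed
Feb: 28 days, starts Thu → 5 of (none)
Mar: 31 days, starts Thu → 5 of Thu, Fri, Sat ✓
Apr: 30 days, starts Sun → 5 of Sun, Mon
May: 31 days, starts Tue → 5 of Tue, Wed, Thu
Jun: 30 days, starts Fri → 5 of Fri, Sat ✓
Jul: 31 days, starts Sun → 5 of Sun, Mon, Tue
Aug: 31 days, starts Wed → 5 of Wed, Thu, Fri ✓
Sep: 30 days, starts Sat → 5 of Sat, Sun
Oct: 31 days, starts Mon → 5 of Mon, Tue, Wed
Nov: 30 days, starts Thu → 5 of Thu, Fri ✓
Dec: 31 days, starts Sat → 5 of Sat, Sun, Mon
Months with five Fridays: Mar, Jun, Aug, Nov.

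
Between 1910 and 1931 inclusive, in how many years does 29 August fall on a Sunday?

Day of week of August 29 in each year:
1910: Mon, 1911: Tue, 1912: Thu, 1913: Fri, 1914: Sat, 1915: Sun ✓, 1916: Tue, 1917: Wed, 1918: Thu, 1919: Fri, 1920: Sun ✓, 1921: Mon, 1922: Tue, 1923: Wed, 1924: Fri, 1925: Sat, 1926: Sun ✓, 1927: Mon, 1928: Wed, 1929: Thu, 1930: Fri, 1931: Sat
Sundays: 1915, 1920, 1926.

3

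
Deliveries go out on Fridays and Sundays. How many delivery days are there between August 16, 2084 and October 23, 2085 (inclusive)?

August 16, 2084 is a Wednesday.
That's 434 days from start to end, counting both.
434 = 7 × 62, so the span is exactly 62 full weeks.
Each full week contributes 2 days from the set (Fri, Sun): 62 × 2 = 124.
Total: 124.

124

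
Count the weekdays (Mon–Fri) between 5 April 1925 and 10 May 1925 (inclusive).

25 weekdays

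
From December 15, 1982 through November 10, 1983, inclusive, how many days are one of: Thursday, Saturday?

December 15, 1982 is a Wednesday.
The range spans 331 days (inclusive of both endpoints).
331 = 7 × 47 + 2, so there are 47 full weeks plus 2 extra days.
Each full week contributes 2 days from the set (Thu, Sat): 47 × 2 = 94.
The 2 extra days are Wednesday, Thursday — 1 of them qualifies.
Total: 94 + 1 = 95.

95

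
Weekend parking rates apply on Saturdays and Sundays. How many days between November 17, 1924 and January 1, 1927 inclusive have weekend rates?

November 17, 1924 is a Monday.
The range spans 776 days (inclusive of both endpoints).
776 = 7 × 110 + 6, so there are 110 full weeks plus 6 extra days.
Each full week contributes 2 weekend days (Sat, Sun): 110 × 2 = 220.
The 6 extra days are Mon, Tue, Wed, Thu, Fri, Sat — 1 of them qualifies.
Total: 220 + 1 = 221.

221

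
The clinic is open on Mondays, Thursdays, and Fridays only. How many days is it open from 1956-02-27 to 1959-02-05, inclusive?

461

1956-02-27 is a Monday.
That's 1075 days from start to end, counting both.
1075 = 7 × 153 + 4, so there are 153 full weeks plus 4 extra days.
Each full week contributes 3 days from the set (Mon, Thu, Fri): 153 × 3 = 459.
The 4 extra days are Monday, Tuesday, Wednesday, Thursday — 2 of them qualify.
Total: 459 + 2 = 461.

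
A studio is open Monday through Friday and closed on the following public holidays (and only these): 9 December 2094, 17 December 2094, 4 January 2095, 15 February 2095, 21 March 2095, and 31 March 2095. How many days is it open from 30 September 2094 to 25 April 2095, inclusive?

142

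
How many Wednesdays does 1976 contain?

1 January 1976 is a Thursday.
That's 366 days from start to end, counting both.
366 = 7 × 52 + 2, so there are 52 full weeks plus 2 extra days.
Each full week contributes one Wednesday: 52 so far.
The 2 extra days are Thursday, Friday — none qualify.
Total: 52 + 0 = 52.

52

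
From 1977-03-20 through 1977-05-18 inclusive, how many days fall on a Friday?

1977-03-20 is a Sunday.
That's 60 days from start to end, counting both.
60 = 7 × 8 + 4, so there are 8 full weeks plus 4 extra days.
Each full week contributes one Friday: 8 so far.
The 4 extra days are Sunday, Monday, Tuesday, Wednesday — none qualify.
Total: 8 + 0 = 8.

8 Fridays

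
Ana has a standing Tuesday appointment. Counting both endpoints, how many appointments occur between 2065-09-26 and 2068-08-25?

152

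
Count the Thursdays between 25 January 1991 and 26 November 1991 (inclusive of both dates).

43

25 January 1991 is a Friday.
That's 306 days from start to end, counting both.
306 = 7 × 43 + 5, so there are 43 full weeks plus 5 extra days.
Each full week contributes one Thursday: 43 so far.
The 5 extra days are Fri, Sat, Sun, Mon, Tue — none qualify.
Total: 43 + 0 = 43.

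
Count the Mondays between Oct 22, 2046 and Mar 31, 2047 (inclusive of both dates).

23

Oct 22, 2046 is a Monday.
That's 161 days from start to end, counting both.
161 = 7 × 23, so the span is exactly 23 full weeks.
Each full week contributes one Monday: 23 so far.
Total: 23.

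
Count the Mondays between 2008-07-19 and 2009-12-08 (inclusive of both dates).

2008-07-19 is a Saturday.
From 2008-07-19 to 2009-12-08 is 508 days inclusive.
508 = 7 × 72 + 4, so there are 72 full weeks plus 4 extra days.
Each full week contributes one Monday: 72 so far.
The 4 extra days are Sat, Sun, Mon, Tue — 1 of them qualifies.
Total: 72 + 1 = 73.

73 Mondays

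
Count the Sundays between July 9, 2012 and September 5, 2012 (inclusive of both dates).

8 Sundays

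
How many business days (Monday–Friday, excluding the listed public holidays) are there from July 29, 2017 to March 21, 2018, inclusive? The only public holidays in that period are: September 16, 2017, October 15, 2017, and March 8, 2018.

167 business days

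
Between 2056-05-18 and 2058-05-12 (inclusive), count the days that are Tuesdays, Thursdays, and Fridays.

311

2056-05-18 is a Thursday.
That's 725 days from start to end, counting both.
725 = 7 × 103 + 4, so there are 103 full weeks plus 4 extra days.
Each full week contributes 3 days from the set (Tue, Thu, Fri): 103 × 3 = 309.
The 4 extra days are Thursday, Friday, Saturday, Sunday — 2 of them qualify.
Total: 309 + 2 = 311.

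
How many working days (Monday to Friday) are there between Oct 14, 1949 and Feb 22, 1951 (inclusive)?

355 weekdays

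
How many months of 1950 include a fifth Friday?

A month has five Fridays exactly when Friday falls within its first (length − 28) days.
Jan: 31 days, starts Sun → 5 of Sun, Mon, Tue
Feb: 28 days, starts Wed → 5 of (none)
Mar: 31 days, starts Wed → 5 of Wed, Thu, Fri ✓
Apr: 30 days, starts Sat → 5 of Sat, Sun
May: 31 days, starts Mon → 5 of Mon, Tue, Wed
Jun: 30 days, starts Thu → 5 of Thu, Fri ✓
Jul: 31 days, starts Sat → 5 of Sat, Sun, Mon
Aug: 31 days, starts Tue → 5 of Tue, Wed, Thu
Sep: 30 days, starts Fri → 5 of Fri, Sat ✓
Oct: 31 days, starts Sun → 5 of Sun, Mon, Tue
Nov: 30 days, starts Wed → 5 of Wed, Thu
Dec: 31 days, starts Fri → 5 of Fri, Sat, Sun ✓
Months with five Fridays: Mar, Jun, Sep, Dec.

4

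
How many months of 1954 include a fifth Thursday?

4

A month has five Thursdays exactly when Thursday falls within its first (length − 28) days.
Jan: 31 days, starts Fri → 5 of Fri, Sat, Sun
Feb: 28 days, starts Mon → 5 of (none)
Mar: 31 days, starts Mon → 5 of Mon, Tue, Wed
Apr: 30 days, starts Thu → 5 of Thu, Fri ✓
May: 31 days, starts Sat → 5 of Sat, Sun, Mon
Jun: 30 days, starts Tue → 5 of Tue, Wed
Jul: 31 days, starts Thu → 5 of Thu, Fri, Sat ✓
Aug: 31 days, starts Sun → 5 of Sun, Mon, Tue
Sep: 30 days, starts Wed → 5 of Wed, Thu ✓
Oct: 31 days, starts Fri → 5 of Fri, Sat, Sun
Nov: 30 days, starts Mon → 5 of Mon, Tue
Dec: 31 days, starts Wed → 5 of Wed, Thu, Fri ✓
Months with five Thursdays: Apr, Jul, Sep, Dec.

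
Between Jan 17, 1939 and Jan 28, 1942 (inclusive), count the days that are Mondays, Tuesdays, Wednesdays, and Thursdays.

Jan 17, 1939 is a Tuesday.
That's 1108 days from start to end, counting both.
1108 = 7 × 158 + 2, so there are 158 full weeks plus 2 extra days.
Each full week contributes 4 days from the set (Mon, Tue, Wed, Thu): 158 × 4 = 632.
The 2 extra days are Tuesday, Wednesday — 2 of them qualify.
Total: 632 + 2 = 634.

634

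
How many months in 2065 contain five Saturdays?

4

A month has five Saturdays exactly when Saturday falls within its first (length − 28) days.
Jan: 31 days, starts Thu → 5 of Thu, Fri, Sat ✓
Feb: 28 days, starts Sun → 5 of (none)
Mar: 31 days, starts Sun → 5 of Sun, Mon, Tue
Apr: 30 days, starts Wed → 5 of Wed, Thu
May: 31 days, starts Fri → 5 of Fri, Sat, Sun ✓
Jun: 30 days, starts Mon → 5 of Mon, Tue
Jul: 31 days, starts Wed → 5 of Wed, Thu, Fri
Aug: 31 days, starts Sat → 5 of Sat, Sun, Mon ✓
Sep: 30 days, starts Tue → 5 of Tue, Wed
Oct: 31 days, starts Thu → 5 of Thu, Fri, Sat ✓
Nov: 30 days, starts Sun → 5 of Sun, Mon
Dec: 31 days, starts Tue → 5 of Tue, Wed, Thu
Months with five Saturdays: Jan, May, Aug, Oct.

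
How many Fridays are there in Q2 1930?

1930-04-01 is a Tuesday.
That's 91 days from start to end, counting both.
91 = 7 × 13, so the span is exactly 13 full weeks.
Each full week contributes one Friday: 13 so far.
Total: 13.

13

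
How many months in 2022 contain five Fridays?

4

A month has five Fridays exactly when Friday falls within its first (length − 28) days.
Jan: 31 days, starts Sat → 5 of Sat, Sun, Mon
Feb: 28 days, starts Tue → 5 of (none)
Mar: 31 days, starts Tue → 5 of Tue, Wed, Thu
Apr: 30 days, starts Fri → 5 of Fri, Sat ✓
May: 31 days, starts Sun → 5 of Sun, Mon, Tue
Jun: 30 days, starts Wed → 5 of Wed, Thu
Jul: 31 days, starts Fri → 5 of Fri, Sat, Sun ✓
Aug: 31 days, starts Mon → 5 of Mon, Tue, Wed
Sep: 30 days, starts Thu → 5 of Thu, Fri ✓
Oct: 31 days, starts Sat → 5 of Sat, Sun, Mon
Nov: 30 days, starts Tue → 5 of Tue, Wed
Dec: 31 days, starts Thu → 5 of Thu, Fri, Sat ✓
Months with five Fridays: Apr, Jul, Sep, Dec.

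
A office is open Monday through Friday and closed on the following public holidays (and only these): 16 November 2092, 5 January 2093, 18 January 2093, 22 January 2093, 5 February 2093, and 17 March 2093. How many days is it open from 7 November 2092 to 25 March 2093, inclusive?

7 November 2092 is a Friday.
The range spans 139 days (inclusive of both endpoints).
139 = 7 × 19 + 6, so there are 19 full weeks plus 6 extra days.
Each full week contributes 5 weekdays (Mon–Fri): 19 × 5 = 95.
The 6 extra days are Friday, Saturday, Sunday, Monday, Tuesday, Wednesday — 4 of them qualify.
Total: 95 + 4 = 99.
Holidays: 16 November 2092 (Sun); 5 January 2093 (Mon); 18 January 2093 (Sun); 22 January 2093 (Thu); 5 February 2093 (Thu); 17 March 2093 (Tue).
4 of the 6 holidays fall on weekdays; the rest are weekends and were already excluded.
Business days: 99 − 4 = 95.

95 working days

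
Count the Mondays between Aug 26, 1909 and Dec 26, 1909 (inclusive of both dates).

17 Mondays

Aug 26, 1909 is a Thursday.
The range spans 123 days (inclusive of both endpoints).
123 = 7 × 17 + 4, so there are 17 full weeks plus 4 extra days.
Each full week contributes one Monday: 17 so far.
The 4 extra days are Thu, Fri, Sat, Sun — none qualify.
Total: 17 + 0 = 17.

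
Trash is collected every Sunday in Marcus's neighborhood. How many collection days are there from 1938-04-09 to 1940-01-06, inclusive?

1938-04-09 is a Saturday.
That's 638 days from start to end, counting both.
638 = 7 × 91 + 1, so there are 91 full weeks plus 1 extra day.
Each full week contributes one Sunday: 91 so far.
The 1 extra day is Sat — none qualify.
Total: 91 + 0 = 91.

91 Sundays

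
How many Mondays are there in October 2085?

5

2085-10-01 is a Monday.
The range spans 31 days (inclusive of both endpoints).
31 = 7 × 4 + 3, so there are 4 full weeks plus 3 extra days.
Each full week contributes one Monday: 4 so far.
The 3 extra days are Mon, Tue, Wed — 1 of them qualifies.
Total: 4 + 1 = 5.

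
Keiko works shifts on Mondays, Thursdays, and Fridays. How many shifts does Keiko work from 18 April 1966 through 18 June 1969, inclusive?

496

18 April 1966 is a Monday.
The range spans 1158 days (inclusive of both endpoints).
1158 = 7 × 165 + 3, so there are 165 full weeks plus 3 extra days.
Each full week contributes 3 days from the set (Mon, Thu, Fri): 165 × 3 = 495.
The 3 extra days are Monday, Tuesday, Wednesday — 1 of them qualifies.
Total: 495 + 1 = 496.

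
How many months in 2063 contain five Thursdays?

A month has five Thursdays exactly when Thursday falls within its first (length − 28) days.
Jan: 31 days, starts Mon → 5 of Mon, Tue, Wed
Feb: 28 days, starts Thu → 5 of (none)
Mar: 31 days, starts Thu → 5 of Thu, Fri, Sat ✓
Apr: 30 days, starts Sun → 5 of Sun, Mon
May: 31 days, starts Tue → 5 of Tue, Wed, Thu ✓
Jun: 30 days, starts Fri → 5 of Fri, Sat
Jul: 31 days, starts Sun → 5 of Sun, Mon, Tue
Aug: 31 days, starts Wed → 5 of Wed, Thu, Fri ✓
Sep: 30 days, starts Sat → 5 of Sat, Sun
Oct: 31 days, starts Mon → 5 of Mon, Tue, Wed
Nov: 30 days, starts Thu → 5 of Thu, Fri ✓
Dec: 31 days, starts Sat → 5 of Sat, Sun, Mon
Months with five Thursdays: Mar, May, Aug, Nov.

4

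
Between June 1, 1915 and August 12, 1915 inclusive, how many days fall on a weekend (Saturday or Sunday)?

June 1, 1915 is a Tuesday.
That's 73 days from start to end, counting both.
73 = 7 × 10 + 3, so there are 10 full weeks plus 3 extra days.
Each full week contributes 2 weekend days (Sat, Sun): 10 × 2 = 20.
The 3 extra days are Tue, Wed, Thu — none qualify.
Total: 20 + 0 = 20.

20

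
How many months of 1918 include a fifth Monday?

4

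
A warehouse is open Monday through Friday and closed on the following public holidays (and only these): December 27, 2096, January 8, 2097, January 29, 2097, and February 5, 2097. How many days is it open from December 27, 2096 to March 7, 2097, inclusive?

47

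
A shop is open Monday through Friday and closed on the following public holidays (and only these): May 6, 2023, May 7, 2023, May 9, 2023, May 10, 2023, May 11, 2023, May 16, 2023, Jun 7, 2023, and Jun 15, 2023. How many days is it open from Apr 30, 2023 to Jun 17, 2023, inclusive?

29

Apr 30, 2023 is a Sunday.
That's 49 days from start to end, counting both.
49 = 7 × 7, so the span is exactly 7 full weeks.
Each full week contributes 5 weekdays (Mon–Fri): 7 × 5 = 35.
Total: 35.
Holidays: May 6, 2023 (Sat); May 7, 2023 (Sun); May 9, 2023 (Tue); May 10, 2023 (Wed); May 11, 2023 (Thu); May 16, 2023 (Tue); Jun 7, 2023 (Wed); Jun 15, 2023 (Thu).
6 of the 8 holidays fall on weekdays; the rest are weekends and were already excluded.
Business days: 35 − 6 = 29.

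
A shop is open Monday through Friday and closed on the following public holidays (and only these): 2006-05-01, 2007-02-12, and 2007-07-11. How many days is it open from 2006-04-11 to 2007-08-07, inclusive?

343 working days

2006-04-11 is a Tuesday.
That's 484 days from start to end, counting both.
484 = 7 × 69 + 1, so there are 69 full weeks plus 1 extra day.
Each full week contributes 5 weekdays (Mon–Fri): 69 × 5 = 345.
The 1 extra day is Tue — 1 of them qualifies.
Total: 345 + 1 = 346.
Holidays: 2006-05-01 (Mon); 2007-02-12 (Mon); 2007-07-11 (Wed).
All 3 holidays fall on weekdays, so subtract 3.
Business days: 346 − 3 = 343.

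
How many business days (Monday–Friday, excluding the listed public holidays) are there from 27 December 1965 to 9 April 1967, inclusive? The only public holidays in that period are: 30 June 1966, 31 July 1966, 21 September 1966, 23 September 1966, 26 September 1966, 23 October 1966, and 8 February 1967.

27 December 1965 is a Monday.
That's 469 days from start to end, counting both.
469 = 7 × 67, so the span is exactly 67 full weeks.
Each full week contributes 5 weekdays (Mon–Fri): 67 × 5 = 335.
Holidays: 30 June 1966 (Thu); 31 July 1966 (Sun); 21 September 1966 (Wed); 23 September 1966 (Fri); 26 September 1966 (Mon); 23 October 1966 (Sun); 8 February 1967 (Wed).
5 of the 7 holidays fall on weekdays; the rest are weekends and were already excluded.
Business days: 335 − 5 = 330.

330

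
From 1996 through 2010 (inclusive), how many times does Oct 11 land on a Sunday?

2

Day of week of October 11 in each year:
1996: Fri, 1997: Sat, 1998: Sun ✓, 1999: Mon, 2000: Wed, 2001: Thu, 2002: Fri, 2003: Sat, 2004: Mon, 2005: Tue, 2006: Wed, 2007: Thu, 2008: Sat, 2009: Sun ✓, 2010: Mon
Sundays: 1998, 2009.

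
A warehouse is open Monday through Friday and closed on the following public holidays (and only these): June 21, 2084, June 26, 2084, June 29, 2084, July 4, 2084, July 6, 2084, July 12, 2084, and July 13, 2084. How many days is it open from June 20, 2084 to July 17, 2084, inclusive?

13

June 20, 2084 is a Tuesday.
That's 28 days from start to end, counting both.
28 = 7 × 4, so the span is exactly 4 full weeks.
Each full week contributes 5 weekdays (Mon–Fri): 4 × 5 = 20.
Holidays: June 21, 2084 (Wed); June 26, 2084 (Mon); June 29, 2084 (Thu); July 4, 2084 (Tue); July 6, 2084 (Thu); July 12, 2084 (Wed); July 13, 2084 (Thu).
All 7 holidays fall on weekdays, so subtract 7.
Business days: 20 − 7 = 13.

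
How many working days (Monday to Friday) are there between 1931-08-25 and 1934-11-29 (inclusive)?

1931-08-25 is a Tuesday.
From 1931-08-25 to 1934-11-29 is 1193 days inclusive.
1193 = 7 × 170 + 3, so there are 170 full weeks plus 3 extra days.
Each full week contributes 5 weekdays (Mon–Fri): 170 × 5 = 850.
The 3 extra days are Tuesday, Wednesday, Thursday — 3 of them qualify.
Total: 850 + 3 = 853.

853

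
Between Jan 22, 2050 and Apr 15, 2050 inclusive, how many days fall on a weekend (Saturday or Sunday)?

Jan 22, 2050 is a Saturday.
From Jan 22, 2050 to Apr 15, 2050 is 84 days inclusive.
84 = 7 × 12, so the span is exactly 12 full weeks.
Each full week contributes 2 weekend days (Sat, Sun): 12 × 2 = 24.
Total: 24.

24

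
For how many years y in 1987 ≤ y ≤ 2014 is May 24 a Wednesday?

Day of week of May 24 in each year:
1987: Sun, 1988: Tue, 1989: Wed ✓, 1990: Thu, 1991: Fri, 1992: Sun, 1993: Mon, 1994: Tue, 1995: Wed ✓, 1996: Fri, 1997: Sat, 1998: Sun, 1999: Mon, 2000: Wed ✓, 2001: Thu, 2002: Fri, 2003: Sat, 2004: Mon, 2005: Tue, 2006: Wed ✓, 2007: Thu, 2008: Sat, 2009: Sun, 2010: Mon, 2011: Tue, 2012: Thu, 2013: Fri, 2014: Sat
Wednesdays: 1989, 1995, 2000, 2006.

4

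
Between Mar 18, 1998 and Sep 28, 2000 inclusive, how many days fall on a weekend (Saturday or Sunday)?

264

Mar 18, 1998 is a Wednesday.
The range spans 926 days (inclusive of both endpoints).
926 = 7 × 132 + 2, so there are 132 full weeks plus 2 extra days.
Each full week contributes 2 weekend days (Sat, Sun): 132 × 2 = 264.
The 2 extra days are Wednesday, Thursday — none qualify.
Total: 264 + 0 = 264.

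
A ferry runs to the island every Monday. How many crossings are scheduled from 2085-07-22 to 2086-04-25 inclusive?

2085-07-22 is a Sunday.
From 2085-07-22 to 2086-04-25 is 278 days inclusive.
278 = 7 × 39 + 5, so there are 39 full weeks plus 5 extra days.
Each full week contributes one Monday: 39 so far.
The 5 extra days are Sunday, Monday, Tuesday, Wednesday, Thursday — 1 of them qualifies.
Total: 39 + 1 = 40.

40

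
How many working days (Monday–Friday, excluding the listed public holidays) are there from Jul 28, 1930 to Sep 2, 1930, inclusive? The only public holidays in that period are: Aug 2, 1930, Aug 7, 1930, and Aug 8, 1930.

Jul 28, 1930 is a Monday.
From Jul 28, 1930 to Sep 2, 1930 is 37 days inclusive.
37 = 7 × 5 + 2, so there are 5 full weeks plus 2 extra days.
Each full week contributes 5 weekdays (Mon–Fri): 5 × 5 = 25.
The 2 extra days are Monday, Tuesday — 2 of them qualify.
Total: 25 + 2 = 27.
Holidays: Aug 2, 1930 (Sat); Aug 7, 1930 (Thu); Aug 8, 1930 (Fri).
2 of the 3 holidays fall on weekdays; the rest are weekends and were already excluded.
Business days: 27 − 2 = 25.

25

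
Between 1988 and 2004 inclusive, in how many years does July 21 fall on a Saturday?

2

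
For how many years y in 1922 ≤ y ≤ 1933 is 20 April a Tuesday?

1

Day of week of April 20 in each year:
1922: Thu, 1923: Fri, 1924: Sun, 1925: Mon, 1926: Tue ✓, 1927: Wed, 1928: Fri, 1929: Sat, 1930: Sun, 1931: Mon, 1932: Wed, 1933: Thu
Tuesdays: 1926.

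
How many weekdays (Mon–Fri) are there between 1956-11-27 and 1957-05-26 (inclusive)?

129

1956-11-27 is a Tuesday.
That's 181 days from start to end, counting both.
181 = 7 × 25 + 6, so there are 25 full weeks plus 6 extra days.
Each full week contributes 5 weekdays (Mon–Fri): 25 × 5 = 125.
The 6 extra days are Tue, Wed, Thu, Fri, Sat, Sun — 4 of them qualify.
Total: 125 + 4 = 129.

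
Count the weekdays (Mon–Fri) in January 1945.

1945-01-01 is a Monday.
The range spans 31 days (inclusive of both endpoints).
31 = 7 × 4 + 3, so there are 4 full weeks plus 3 extra days.
Each full week contributes 5 weekdays (Mon–Fri): 4 × 5 = 20.
The 3 extra days are Mon, Tue, Wed — 3 of them qualify.
Total: 20 + 3 = 23.

23 weekdays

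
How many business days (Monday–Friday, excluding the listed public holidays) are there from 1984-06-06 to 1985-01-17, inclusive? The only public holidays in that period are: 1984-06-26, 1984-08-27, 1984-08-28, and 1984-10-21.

159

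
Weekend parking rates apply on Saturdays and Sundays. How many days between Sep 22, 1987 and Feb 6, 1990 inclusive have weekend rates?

248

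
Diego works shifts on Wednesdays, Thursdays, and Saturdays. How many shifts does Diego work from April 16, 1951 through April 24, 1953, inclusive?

April 16, 1951 is a Monday.
That's 740 days from start to end, counting both.
740 = 7 × 105 + 5, so there are 105 full weeks plus 5 extra days.
Each full week contributes 3 days from the set (Wed, Thu, Sat): 105 × 3 = 315.
The 5 extra days are Mon, Tue, Wed, Thu, Fri — 2 of them qualify.
Total: 315 + 2 = 317.

317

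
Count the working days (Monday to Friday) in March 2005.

23 weekdays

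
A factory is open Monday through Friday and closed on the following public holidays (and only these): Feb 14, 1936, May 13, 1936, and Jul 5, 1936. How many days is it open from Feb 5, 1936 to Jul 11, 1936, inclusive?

111

Feb 5, 1936 is a Wednesday.
From Feb 5, 1936 to Jul 11, 1936 is 158 days inclusive.
158 = 7 × 22 + 4, so there are 22 full weeks plus 4 extra days.
Each full week contributes 5 weekdays (Mon–Fri): 22 × 5 = 110.
The 4 extra days are Wednesday, Thursday, Friday, Saturday — 3 of them qualify.
Total: 110 + 3 = 113.
Holidays: Feb 14, 1936 (Fri); May 13, 1936 (Wed); Jul 5, 1936 (Sun).
2 of the 3 holidays fall on weekdays; the rest are weekends and were already excluded.
Business days: 113 − 2 = 111.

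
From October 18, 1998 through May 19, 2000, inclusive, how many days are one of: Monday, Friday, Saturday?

October 18, 1998 is a Sunday.
That's 580 days from start to end, counting both.
580 = 7 × 82 + 6, so there are 82 full weeks plus 6 extra days.
Each full week contributes 3 days from the set (Mon, Fri, Sat): 82 × 3 = 246.
The 6 extra days are Sunday, Monday, Tuesday, Wednesday, Thursday, Friday — 2 of them qualify.
Total: 246 + 2 = 248.

248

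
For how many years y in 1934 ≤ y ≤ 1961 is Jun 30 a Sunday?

Day of week of June 30 in each year:
1934: Sat, 1935: Sun ✓, 1936: Tue, 1937: Wed, 1938: Thu, 1939: Fri, 1940: Sun ✓, 1941: Mon, 1942: Tue, 1943: Wed, 1944: Fri, 1945: Sat, 1946: Sun ✓, 1947: Mon, 1948: Wed, 1949: Thu, 1950: Fri, 1951: Sat, 1952: Mon, 1953: Tue, 1954: Wed, 1955: Thu, 1956: Sat, 1957: Sun ✓, 1958: Mon, 1959: Tue, 1960: Thu, 1961: Fri
Sundays: 1935, 1940, 1946, 1957.

4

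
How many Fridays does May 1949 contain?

4

May 1, 1949 is a Sunday.
The range spans 31 days (inclusive of both endpoints).
31 = 7 × 4 + 3, so there are 4 full weeks plus 3 extra days.
Each full week contributes one Friday: 4 so far.
The 3 extra days are Sunday, Monday, Tuesday — none qualify.
Total: 4 + 0 = 4.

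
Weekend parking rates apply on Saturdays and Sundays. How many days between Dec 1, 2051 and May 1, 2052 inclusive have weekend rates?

Dec 1, 2051 is a Friday.
That's 153 days from start to end, counting both.
153 = 7 × 21 + 6, so there are 21 full weeks plus 6 extra days.
Each full week contributes 2 weekend days (Sat, Sun): 21 × 2 = 42.
The 6 extra days are Friday, Saturday, Sunday, Monday, Tuesday, Wednesday — 2 of them qualify.
Total: 42 + 2 = 44.

44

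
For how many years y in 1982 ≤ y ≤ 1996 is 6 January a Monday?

2

Day of week of January 6 in each year:
1982: Wed, 1983: Thu, 1984: Fri, 1985: Sun, 1986: Mon ✓, 1987: Tue, 1988: Wed, 1989: Fri, 1990: Sat, 1991: Sun, 1992: Mon ✓, 1993: Wed, 1994: Thu, 1995: Fri, 1996: Sat
Mondays: 1986, 1992.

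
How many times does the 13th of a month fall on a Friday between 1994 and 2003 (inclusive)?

16

Friday-the-13ths by year:
1994: May
1995: Jan, Oct
1996: Sep, Dec
1997: Jun
1998: Feb, Mar, Nov
1999: Aug
2000: Oct
2001: Apr, Jul
2002: Sep, Dec
2003: Jun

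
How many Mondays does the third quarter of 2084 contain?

13

Jul 1, 2084 is a Saturday.
That's 92 days from start to end, counting both.
92 = 7 × 13 + 1, so there are 13 full weeks plus 1 extra day.
Each full week contributes one Monday: 13 so far.
The 1 extra day is Sat — none qualify.
Total: 13 + 0 = 13.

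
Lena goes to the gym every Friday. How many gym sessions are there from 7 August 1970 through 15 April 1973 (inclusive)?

7 August 1970 is a Friday.
From 7 August 1970 to 15 April 1973 is 983 days inclusive.
983 = 7 × 140 + 3, so there are 140 full weeks plus 3 extra days.
Each full week contributes one Friday: 140 so far.
The 3 extra days are Friday, Saturday, Sunday — 1 of them qualifies.
Total: 140 + 1 = 141.

141 Fridays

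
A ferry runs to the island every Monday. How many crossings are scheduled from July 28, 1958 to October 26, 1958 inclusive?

13

July 28, 1958 is a Monday.
That's 91 days from start to end, counting both.
91 = 7 × 13, so the span is exactly 13 full weeks.
Each full week contributes one Monday: 13 so far.
Total: 13.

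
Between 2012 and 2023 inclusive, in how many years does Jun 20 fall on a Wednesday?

2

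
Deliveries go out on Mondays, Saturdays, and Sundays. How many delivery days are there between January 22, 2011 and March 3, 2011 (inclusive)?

January 22, 2011 is a Saturday.
From January 22, 2011 to March 3, 2011 is 41 days inclusive.
41 = 7 × 5 + 6, so there are 5 full weeks plus 6 extra days.
Each full week contributes 3 days from the set (Mon, Sat, Sun): 5 × 3 = 15.
The 6 extra days are Saturday, Sunday, Monday, Tuesday, Wednesday, Thursday — 3 of them qualify.
Total: 15 + 3 = 18.

18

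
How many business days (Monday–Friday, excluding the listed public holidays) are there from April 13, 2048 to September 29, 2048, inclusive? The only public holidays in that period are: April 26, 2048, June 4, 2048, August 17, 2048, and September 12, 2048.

April 13, 2048 is a Monday.
That's 170 days from start to end, counting both.
170 = 7 × 24 + 2, so there are 24 full weeks plus 2 extra days.
Each full week contributes 5 weekdays (Mon–Fri): 24 × 5 = 120.
The 2 extra days are Mon, Tue — 2 of them qualify.
Total: 120 + 2 = 122.
Holidays: April 26, 2048 (Sun); June 4, 2048 (Thu); August 17, 2048 (Mon); September 12, 2048 (Sat).
2 of the 4 holidays fall on weekdays; the rest are weekends and were already excluded.
Business days: 122 − 2 = 120.

120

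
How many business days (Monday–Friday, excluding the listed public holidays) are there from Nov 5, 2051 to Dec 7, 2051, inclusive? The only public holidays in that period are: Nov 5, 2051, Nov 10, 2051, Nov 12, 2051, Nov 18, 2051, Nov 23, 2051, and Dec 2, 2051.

Nov 5, 2051 is a Sunday.
That's 33 days from start to end, counting both.
33 = 7 × 4 + 5, so there are 4 full weeks plus 5 extra days.
Each full week contributes 5 weekdays (Mon–Fri): 4 × 5 = 20.
The 5 extra days are Sun, Mon, Tue, Wed, Thu — 4 of them qualify.
Total: 20 + 4 = 24.
Holidays: Nov 5, 2051 (Sun); Nov 10, 2051 (Fri); Nov 12, 2051 (Sun); Nov 18, 2051 (Sat); Nov 23, 2051 (Thu); Dec 2, 2051 (Sat).
2 of the 6 holidays fall on weekdays; the rest are weekends and were already excluded.
Business days: 24 − 2 = 22.

22 business days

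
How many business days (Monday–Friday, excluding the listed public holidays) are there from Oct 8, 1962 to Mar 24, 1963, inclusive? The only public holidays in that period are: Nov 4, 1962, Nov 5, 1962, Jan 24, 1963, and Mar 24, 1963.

Oct 8, 1962 is a Monday.
The range spans 168 days (inclusive of both endpoints).
168 = 7 × 24, so the span is exactly 24 full weeks.
Each full week contributes 5 weekdays (Mon–Fri): 24 × 5 = 120.
Holidays: Nov 4, 1962 (Sun); Nov 5, 1962 (Mon); Jan 24, 1963 (Thu); Mar 24, 1963 (Sun).
2 of the 4 holidays fall on weekdays; the rest are weekends and were already excluded.
Business days: 120 − 2 = 118.

118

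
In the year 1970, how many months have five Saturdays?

4

A month has five Saturdays exactly when Saturday falls within its first (length − 28) days.
Jan: 31 days, starts Thu → 5 of Thu, Fri, Sat ✓
Feb: 28 days, starts Sun → 5 of (none)
Mar: 31 days, starts Sun → 5 of Sun, Mon, Tue
Apr: 30 days, starts Wed → 5 of Wed, Thu
May: 31 days, starts Fri → 5 of Fri, Sat, Sun ✓
Jun: 30 days, starts Mon → 5 of Mon, Tue
Jul: 31 days, starts Wed → 5 of Wed, Thu, Fri
Aug: 31 days, starts Sat → 5 of Sat, Sun, Mon ✓
Sep: 30 days, starts Tue → 5 of Tue, Wed
Oct: 31 days, starts Thu → 5 of Thu, Fri, Sat ✓
Nov: 30 days, starts Sun → 5 of Sun, Mon
Dec: 31 days, starts Tue → 5 of Tue, Wed, Thu
Months with five Saturdays: Jan, May, Aug, Oct.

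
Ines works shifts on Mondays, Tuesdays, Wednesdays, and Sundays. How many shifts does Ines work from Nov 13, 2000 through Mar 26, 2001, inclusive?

77

Nov 13, 2000 is a Monday.
That's 134 days from start to end, counting both.
134 = 7 × 19 + 1, so there are 19 full weeks plus 1 extra day.
Each full week contributes 4 days from the set (Mon, Tue, Wed, Sun): 19 × 4 = 76.
The 1 extra day is Monday — 1 of them qualifies.
Total: 76 + 1 = 77.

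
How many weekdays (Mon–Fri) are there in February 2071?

20

February 1, 2071 is a Sunday.
That's 28 days from start to end, counting both.
28 = 7 × 4, so the span is exactly 4 full weeks.
Each full week contributes 5 weekdays (Mon–Fri): 4 × 5 = 20.
Total: 20.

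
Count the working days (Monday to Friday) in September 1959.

22

September 1, 1959 is a Tuesday.
That's 30 days from start to end, counting both.
30 = 7 × 4 + 2, so there are 4 full weeks plus 2 extra days.
Each full week contributes 5 weekdays (Mon–Fri): 4 × 5 = 20.
The 2 extra days are Tue, Wed — 2 of them qualify.
Total: 20 + 2 = 22.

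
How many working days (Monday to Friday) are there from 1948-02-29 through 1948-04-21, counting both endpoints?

38 weekdays

1948-02-29 is a Sunday.
That's 53 days from start to end, counting both.
53 = 7 × 7 + 4, so there are 7 full weeks plus 4 extra days.
Each full week contributes 5 weekdays (Mon–Fri): 7 × 5 = 35.
The 4 extra days are Sun, Mon, Tue, Wed — 3 of them qualify.
Total: 35 + 3 = 38.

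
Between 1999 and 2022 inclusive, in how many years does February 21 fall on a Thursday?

4

Day of week of February 21 in each year:
1999: Sun, 2000: Mon, 2001: Wed, 2002: Thu ✓, 2003: Fri, 2004: Sat, 2005: Mon, 2006: Tue, 2007: Wed, 2008: Thu ✓, 2009: Sat, 2010: Sun, 2011: Mon, 2012: Tue, 2013: Thu ✓, 2014: Fri, 2015: Sat, 2016: Sun, 2017: Tue, 2018: Wed, 2019: Thu ✓, 2020: Fri, 2021: Sun, 2022: Mon
Thursdays: 2002, 2008, 2013, 2019.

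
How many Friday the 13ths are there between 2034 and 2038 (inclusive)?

9

Friday-the-13ths by year:
2034: Jan, Oct
2035: Apr, Jul
2036: Jun
2037: Feb, Mar, Nov
2038: Aug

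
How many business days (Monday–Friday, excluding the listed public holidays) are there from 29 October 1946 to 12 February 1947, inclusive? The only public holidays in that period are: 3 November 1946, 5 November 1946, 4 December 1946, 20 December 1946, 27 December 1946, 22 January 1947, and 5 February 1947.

71

29 October 1946 is a Tuesday.
From 29 October 1946 to 12 February 1947 is 107 days inclusive.
107 = 7 × 15 + 2, so there are 15 full weeks plus 2 extra days.
Each full week contributes 5 weekdays (Mon–Fri): 15 × 5 = 75.
The 2 extra days are Tue, Wed — 2 of them qualify.
Total: 75 + 2 = 77.
Holidays: 3 November 1946 (Sun); 5 November 1946 (Tue); 4 December 1946 (Wed); 20 December 1946 (Fri); 27 December 1946 (Fri); 22 January 1947 (Wed); 5 February 1947 (Wed).
6 of the 7 holidays fall on weekdays; the rest are weekends and were already excluded.
Business days: 77 − 6 = 71.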